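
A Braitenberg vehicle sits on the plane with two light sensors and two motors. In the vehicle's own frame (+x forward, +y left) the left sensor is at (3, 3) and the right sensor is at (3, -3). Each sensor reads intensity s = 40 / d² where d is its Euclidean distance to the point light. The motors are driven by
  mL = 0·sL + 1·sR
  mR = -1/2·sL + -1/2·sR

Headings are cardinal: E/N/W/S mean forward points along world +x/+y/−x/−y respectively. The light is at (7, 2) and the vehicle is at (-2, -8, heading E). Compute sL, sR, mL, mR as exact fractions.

left sensor world pos  = (1, -5); dL² = 85
right sensor world pos = (1, -11); dR² = 205
sL = 40/85 = 8/17
sR = 40/205 = 8/41
mL = 0·sL + 1·sR = 8/41
mR = -1/2·sL + -1/2·sR = -232/697

8/17 8/41 8/41 -232/697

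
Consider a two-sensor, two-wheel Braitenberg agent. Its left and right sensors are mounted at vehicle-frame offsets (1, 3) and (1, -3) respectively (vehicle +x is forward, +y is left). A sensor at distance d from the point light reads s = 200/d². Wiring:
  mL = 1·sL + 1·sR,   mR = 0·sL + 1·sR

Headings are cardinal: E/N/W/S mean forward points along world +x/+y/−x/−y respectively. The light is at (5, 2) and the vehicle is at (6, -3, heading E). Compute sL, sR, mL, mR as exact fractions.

25 50/17 475/17 50/17

left sensor world pos  = (7, 0); dL² = 8
right sensor world pos = (7, -6); dR² = 68
sL = 200/8 = 25
sR = 200/68 = 50/17
mL = 1·sL + 1·sR = 475/17
mR = 0·sL + 1·sR = 50/17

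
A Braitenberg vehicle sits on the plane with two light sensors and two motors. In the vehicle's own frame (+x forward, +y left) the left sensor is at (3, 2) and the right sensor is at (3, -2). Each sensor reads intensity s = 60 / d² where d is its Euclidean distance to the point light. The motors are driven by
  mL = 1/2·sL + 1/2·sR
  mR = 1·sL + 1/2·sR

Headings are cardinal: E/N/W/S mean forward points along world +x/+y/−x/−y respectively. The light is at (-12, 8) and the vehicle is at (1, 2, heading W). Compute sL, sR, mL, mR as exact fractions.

15/41 15/29 525/1189 1485/2378

left sensor world pos  = (-2, 0); dL² = 164
right sensor world pos = (-2, 4); dR² = 116
sL = 60/164 = 15/41
sR = 60/116 = 15/29
mL = 1/2·sL + 1/2·sR = 525/1189
mR = 1·sL + 1/2·sR = 1485/2378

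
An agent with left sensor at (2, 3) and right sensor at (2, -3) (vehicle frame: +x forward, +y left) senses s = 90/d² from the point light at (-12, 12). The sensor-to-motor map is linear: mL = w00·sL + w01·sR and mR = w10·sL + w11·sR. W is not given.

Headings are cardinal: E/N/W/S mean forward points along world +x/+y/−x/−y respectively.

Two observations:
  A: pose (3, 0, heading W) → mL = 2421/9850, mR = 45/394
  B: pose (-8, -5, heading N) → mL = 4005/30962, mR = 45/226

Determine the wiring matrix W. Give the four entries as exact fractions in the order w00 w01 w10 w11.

obs A: pose=(3,0,W) → sL=45/197, sR=9/25, mL=2421/9850, mR=45/394
obs B: pose=(-8,-5,N) → sL=45/113, sR=45/137, mL=4005/30962, mR=45/226
sensor matrix S = [[45/197, 9/25], [45/113, 45/137]]; det S = -1041984/15248785
solve [mL_A; mL_B] = S·[w00; w01] and [mR_A; mR_B] = S·[w10; w11]:
  w00 = -1/2, w01 = 1, w10 = 1/2, w11 = 0

-1/2 1 1/2 0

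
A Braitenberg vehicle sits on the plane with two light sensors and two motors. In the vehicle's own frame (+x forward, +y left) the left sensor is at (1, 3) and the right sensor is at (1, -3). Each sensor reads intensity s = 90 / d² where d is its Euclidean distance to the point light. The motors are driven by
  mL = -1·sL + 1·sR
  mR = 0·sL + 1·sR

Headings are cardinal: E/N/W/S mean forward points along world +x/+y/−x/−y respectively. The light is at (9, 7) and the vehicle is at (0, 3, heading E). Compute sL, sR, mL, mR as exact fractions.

18/13 90/113 -864/1469 90/113

left sensor world pos  = (1, 6); dL² = 65
right sensor world pos = (1, 0); dR² = 113
sL = 90/65 = 18/13
sR = 90/113 = 90/113
mL = -1·sL + 1·sR = -864/1469
mR = 0·sL + 1·sR = 90/113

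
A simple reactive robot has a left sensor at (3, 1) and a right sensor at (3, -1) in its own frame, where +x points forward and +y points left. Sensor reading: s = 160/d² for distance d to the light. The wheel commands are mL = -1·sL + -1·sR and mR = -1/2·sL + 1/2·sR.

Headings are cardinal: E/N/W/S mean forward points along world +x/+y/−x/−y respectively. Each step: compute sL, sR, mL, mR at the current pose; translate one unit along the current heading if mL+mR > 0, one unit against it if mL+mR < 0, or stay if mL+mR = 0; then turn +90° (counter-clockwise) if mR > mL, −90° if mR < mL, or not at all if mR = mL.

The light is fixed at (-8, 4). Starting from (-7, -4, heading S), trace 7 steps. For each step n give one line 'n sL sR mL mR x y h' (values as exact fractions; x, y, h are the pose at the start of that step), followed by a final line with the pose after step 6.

n=0: pose=(-7,-4,S); sL=32/25, sR=160/121; mL=-7872/3025, mR=64/3025; mL+mR=-7808/3025 → advance -1; mR−mL=7936/3025 → turn +1·90°
n=1: pose=(-7,-3,E); sL=40/13, sR=2; mL=-66/13, mR=-7/13; mL+mR=-73/13 → advance -1; mR−mL=59/13 → turn +1·90°
n=2: pose=(-8,-3,N); sL=160/17, sR=160/17; mL=-320/17, mR=0; mL+mR=-320/17 → advance -1; mR−mL=320/17 → turn +1·90°
n=3: pose=(-8,-4,W); sL=16/9, sR=80/29; mL=-1184/261, mR=128/261; mL+mR=-352/87 → advance -1; mR−mL=1312/261 → turn +1·90°
n=4: pose=(-7,-4,S); sL=32/25, sR=160/121; mL=-7872/3025, mR=64/3025; mL+mR=-7808/3025 → advance -1; mR−mL=7936/3025 → turn +1·90°
n=5: pose=(-7,-3,E); sL=40/13, sR=2; mL=-66/13, mR=-7/13; mL+mR=-73/13 → advance -1; mR−mL=59/13 → turn +1·90°
n=6: pose=(-8,-3,N); sL=160/17, sR=160/17; mL=-320/17, mR=0; mL+mR=-320/17 → advance -1; mR−mL=320/17 → turn +1·90°

0 32/25 160/121 -7872/3025 64/3025 -7 -4 S
1 40/13 2 -66/13 -7/13 -7 -3 E
2 160/17 160/17 -320/17 0 -8 -3 N
3 16/9 80/29 -1184/261 128/261 -8 -4 W
4 32/25 160/121 -7872/3025 64/3025 -7 -4 S
5 40/13 2 -66/13 -7/13 -7 -3 E
6 160/17 160/17 -320/17 0 -8 -3 N
final -8 -4 W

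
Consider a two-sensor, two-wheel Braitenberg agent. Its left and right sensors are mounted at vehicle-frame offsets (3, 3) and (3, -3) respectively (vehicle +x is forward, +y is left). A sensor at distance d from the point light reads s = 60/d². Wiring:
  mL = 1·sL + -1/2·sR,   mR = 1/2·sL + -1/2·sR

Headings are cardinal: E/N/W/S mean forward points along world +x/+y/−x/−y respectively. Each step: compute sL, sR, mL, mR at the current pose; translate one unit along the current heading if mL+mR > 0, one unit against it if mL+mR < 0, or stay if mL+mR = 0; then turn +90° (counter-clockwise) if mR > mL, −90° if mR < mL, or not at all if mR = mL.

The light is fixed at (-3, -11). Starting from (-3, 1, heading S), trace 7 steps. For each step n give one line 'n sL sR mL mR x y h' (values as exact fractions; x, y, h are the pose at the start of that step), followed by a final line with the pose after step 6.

n=0: pose=(-3,1,S); sL=2/3, sR=2/3; mL=1/3, mR=0; mL+mR=1/3 → advance +1; mR−mL=-1/3 → turn -1·90°
n=1: pose=(-3,0,W); sL=60/73, sR=12/41; mL=2022/2993, mR=792/2993; mL+mR=2814/2993 → advance +1; mR−mL=-30/73 → turn -1·90°
n=2: pose=(-4,0,N); sL=15/53, sR=3/10; mL=141/1060, mR=-9/1060; mL+mR=33/265 → advance +1; mR−mL=-15/106 → turn -1·90°
n=3: pose=(-4,1,E); sL=60/229, sR=12/17; mL=-354/3893, mR=-864/3893; mL+mR=-1218/3893 → advance -1; mR−mL=-30/229 → turn -1·90°
n=4: pose=(-5,1,S); sL=30/41, sR=30/53; mL=975/2173, mR=180/2173; mL+mR=1155/2173 → advance +1; mR−mL=-15/41 → turn -1·90°
n=5: pose=(-5,0,W); sL=60/89, sR=60/221; mL=10590/19669, mR=3960/19669; mL+mR=14550/19669 → advance +1; mR−mL=-30/89 → turn -1·90°
n=6: pose=(-6,0,N); sL=15/58, sR=15/49; mL=150/1421, mR=-135/5684; mL+mR=465/5684 → advance +1; mR−mL=-15/116 → turn -1·90°

0 2/3 2/3 1/3 0 -3 1 S
1 60/73 12/41 2022/2993 792/2993 -3 0 W
2 15/53 3/10 141/1060 -9/1060 -4 0 N
3 60/229 12/17 -354/3893 -864/3893 -4 1 E
4 30/41 30/53 975/2173 180/2173 -5 1 S
5 60/89 60/221 10590/19669 3960/19669 -5 0 W
6 15/58 15/49 150/1421 -135/5684 -6 0 N
final -6 1 E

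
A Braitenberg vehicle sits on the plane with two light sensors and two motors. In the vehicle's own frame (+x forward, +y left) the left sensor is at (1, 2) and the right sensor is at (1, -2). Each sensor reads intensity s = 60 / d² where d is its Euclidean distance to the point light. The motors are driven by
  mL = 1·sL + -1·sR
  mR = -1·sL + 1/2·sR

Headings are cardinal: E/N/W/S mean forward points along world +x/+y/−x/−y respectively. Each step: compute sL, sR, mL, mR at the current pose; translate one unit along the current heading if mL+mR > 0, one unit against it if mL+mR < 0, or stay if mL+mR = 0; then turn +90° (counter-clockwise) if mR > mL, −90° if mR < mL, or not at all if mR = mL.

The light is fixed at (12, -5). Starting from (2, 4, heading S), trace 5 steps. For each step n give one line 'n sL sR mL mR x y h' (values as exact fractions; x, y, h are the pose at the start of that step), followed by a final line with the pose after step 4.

0 15/32 15/52 75/416 -135/416 2 4 S
1 12/37 12/53 192/1961 -414/1961 2 5 W
2 30/121 6/17 -216/2057 -147/2057 3 5 N
3 60/149 60/221 4320/32929 -8790/32929 3 4 W
4 3/10 15/34 -12/85 -27/340 4 4 N
final 4 3 W

n=0: pose=(2,4,S); sL=15/32, sR=15/52; mL=75/416, mR=-135/416; mL+mR=-15/104 → advance -1; mR−mL=-105/208 → turn -1·90°
n=1: pose=(2,5,W); sL=12/37, sR=12/53; mL=192/1961, mR=-414/1961; mL+mR=-6/53 → advance -1; mR−mL=-606/1961 → turn -1·90°
n=2: pose=(3,5,N); sL=30/121, sR=6/17; mL=-216/2057, mR=-147/2057; mL+mR=-3/17 → advance -1; mR−mL=69/2057 → turn +1·90°
n=3: pose=(3,4,W); sL=60/149, sR=60/221; mL=4320/32929, mR=-8790/32929; mL+mR=-30/221 → advance -1; mR−mL=-13110/32929 → turn -1·90°
n=4: pose=(4,4,N); sL=3/10, sR=15/34; mL=-12/85, mR=-27/340; mL+mR=-15/68 → advance -1; mR−mL=21/340 → turn +1·90°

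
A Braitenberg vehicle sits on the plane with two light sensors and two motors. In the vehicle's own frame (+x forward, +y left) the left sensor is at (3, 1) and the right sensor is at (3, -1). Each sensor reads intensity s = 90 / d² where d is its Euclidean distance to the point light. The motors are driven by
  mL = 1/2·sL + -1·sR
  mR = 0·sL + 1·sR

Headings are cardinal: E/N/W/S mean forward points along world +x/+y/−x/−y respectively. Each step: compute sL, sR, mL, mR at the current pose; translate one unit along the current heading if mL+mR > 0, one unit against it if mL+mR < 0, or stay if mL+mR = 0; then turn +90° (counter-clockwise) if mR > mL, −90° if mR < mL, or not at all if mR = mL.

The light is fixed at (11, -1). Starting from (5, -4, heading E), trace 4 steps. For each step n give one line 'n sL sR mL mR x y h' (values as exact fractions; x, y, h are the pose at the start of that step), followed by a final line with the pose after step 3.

n=0: pose=(5,-4,E); sL=90/13, sR=18/5; mL=-9/65, mR=18/5; mL+mR=45/13 → advance +1; mR−mL=243/65 → turn +1·90°
n=1: pose=(6,-4,N); sL=5/2, sR=45/8; mL=-35/8, mR=45/8; mL+mR=5/4 → advance +1; mR−mL=10 → turn +1·90°
n=2: pose=(6,-3,W); sL=90/73, sR=18/13; mL=-729/949, mR=18/13; mL+mR=45/73 → advance +1; mR−mL=2043/949 → turn +1·90°
n=3: pose=(5,-3,S); sL=9/5, sR=45/37; mL=-117/370, mR=45/37; mL+mR=9/10 → advance +1; mR−mL=567/370 → turn +1·90°

0 90/13 18/5 -9/65 18/5 5 -4 E
1 5/2 45/8 -35/8 45/8 6 -4 N
2 90/73 18/13 -729/949 18/13 6 -3 W
3 9/5 45/37 -117/370 45/37 5 -3 S
final 5 -4 E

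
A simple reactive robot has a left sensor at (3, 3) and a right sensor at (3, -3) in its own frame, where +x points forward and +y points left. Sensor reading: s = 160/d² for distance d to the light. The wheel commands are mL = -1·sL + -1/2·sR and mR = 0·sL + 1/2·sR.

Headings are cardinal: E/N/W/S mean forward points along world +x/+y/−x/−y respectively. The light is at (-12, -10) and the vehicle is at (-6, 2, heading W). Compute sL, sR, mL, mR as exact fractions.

16/9 80/117 -248/117 40/117

left sensor world pos  = (-9, -1); dL² = 90
right sensor world pos = (-9, 5); dR² = 234
sL = 160/90 = 16/9
sR = 160/234 = 80/117
mL = -1·sL + -1/2·sR = -248/117
mR = 0·sL + 1/2·sR = 40/117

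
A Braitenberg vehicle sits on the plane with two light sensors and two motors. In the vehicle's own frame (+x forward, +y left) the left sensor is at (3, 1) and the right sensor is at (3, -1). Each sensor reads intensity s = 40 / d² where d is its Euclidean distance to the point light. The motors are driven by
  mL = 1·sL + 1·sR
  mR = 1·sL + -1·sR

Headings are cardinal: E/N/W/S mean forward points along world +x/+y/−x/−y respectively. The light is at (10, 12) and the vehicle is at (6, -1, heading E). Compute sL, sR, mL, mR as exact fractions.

8/29 40/197 2736/5713 416/5713

left sensor world pos  = (9, 0); dL² = 145
right sensor world pos = (9, -2); dR² = 197
sL = 40/145 = 8/29
sR = 40/197 = 40/197
mL = 1·sL + 1·sR = 2736/5713
mR = 1·sL + -1·sR = 416/5713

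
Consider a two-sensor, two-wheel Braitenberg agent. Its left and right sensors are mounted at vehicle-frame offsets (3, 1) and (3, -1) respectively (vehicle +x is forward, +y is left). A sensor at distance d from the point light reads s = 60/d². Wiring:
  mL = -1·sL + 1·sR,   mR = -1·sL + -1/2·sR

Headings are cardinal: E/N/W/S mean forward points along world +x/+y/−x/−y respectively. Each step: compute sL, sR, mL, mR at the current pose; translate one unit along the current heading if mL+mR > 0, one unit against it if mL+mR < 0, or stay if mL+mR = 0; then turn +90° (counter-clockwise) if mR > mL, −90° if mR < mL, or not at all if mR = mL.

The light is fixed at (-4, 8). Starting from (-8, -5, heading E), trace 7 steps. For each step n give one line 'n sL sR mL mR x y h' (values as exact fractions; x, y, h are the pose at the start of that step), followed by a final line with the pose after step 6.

n=0: pose=(-8,-5,E); sL=12/29, sR=60/197; mL=-624/5713, mR=-3234/5713; mL+mR=-3858/5713 → advance -1; mR−mL=-90/197 → turn -1·90°
n=1: pose=(-9,-5,S); sL=15/68, sR=15/73; mL=-75/4964, mR=-1605/4964; mL+mR=-420/1241 → advance -1; mR−mL=-45/146 → turn -1·90°
n=2: pose=(-9,-4,W); sL=60/233, sR=12/37; mL=576/8621, mR=-3618/8621; mL+mR=-3042/8621 → advance -1; mR−mL=-18/37 → turn -1·90°
n=3: pose=(-8,-4,N); sL=30/53, sR=2/3; mL=16/159, mR=-143/159; mL+mR=-127/159 → advance -1; mR−mL=-1 → turn -1·90°
n=4: pose=(-8,-5,E); sL=12/29, sR=60/197; mL=-624/5713, mR=-3234/5713; mL+mR=-3858/5713 → advance -1; mR−mL=-90/197 → turn -1·90°
n=5: pose=(-9,-5,S); sL=15/68, sR=15/73; mL=-75/4964, mR=-1605/4964; mL+mR=-420/1241 → advance -1; mR−mL=-45/146 → turn -1·90°
n=6: pose=(-9,-4,W); sL=60/233, sR=12/37; mL=576/8621, mR=-3618/8621; mL+mR=-3042/8621 → advance -1; mR−mL=-18/37 → turn -1·90°

0 12/29 60/197 -624/5713 -3234/5713 -8 -5 E
1 15/68 15/73 -75/4964 -1605/4964 -9 -5 S
2 60/233 12/37 576/8621 -3618/8621 -9 -4 W
3 30/53 2/3 16/159 -143/159 -8 -4 N
4 12/29 60/197 -624/5713 -3234/5713 -8 -5 E
5 15/68 15/73 -75/4964 -1605/4964 -9 -5 S
6 60/233 12/37 576/8621 -3618/8621 -9 -4 W
final -8 -4 N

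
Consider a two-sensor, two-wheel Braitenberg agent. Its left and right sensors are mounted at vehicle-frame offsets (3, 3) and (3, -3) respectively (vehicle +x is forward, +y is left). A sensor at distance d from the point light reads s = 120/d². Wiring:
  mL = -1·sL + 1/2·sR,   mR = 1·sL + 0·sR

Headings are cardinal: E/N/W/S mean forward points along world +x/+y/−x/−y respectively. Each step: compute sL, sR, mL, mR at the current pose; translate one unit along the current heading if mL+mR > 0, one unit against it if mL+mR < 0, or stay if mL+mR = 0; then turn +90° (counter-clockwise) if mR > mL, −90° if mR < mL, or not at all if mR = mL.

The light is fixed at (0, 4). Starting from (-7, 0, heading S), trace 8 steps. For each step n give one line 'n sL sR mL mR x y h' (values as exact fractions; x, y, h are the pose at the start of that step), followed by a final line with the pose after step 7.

0 24/13 120/149 -2796/1937 24/13 -7 0 S
1 6 3/2 -21/4 6 -7 -1 E
2 24/17 120/13 708/221 24/17 -6 -1 N
3 12 60/29 -318/29 12 -6 0 E
4 24/13 24 132/13 24/13 -5 0 N
5 30 3 -57/2 30 -5 1 E
6 120/49 120 2820/49 120/49 -4 1 N
7 60 60/13 -750/13 60 -4 2 E
final -3 2 N

n=0: pose=(-7,0,S); sL=24/13, sR=120/149; mL=-2796/1937, mR=24/13; mL+mR=60/149 → advance +1; mR−mL=6372/1937 → turn +1·90°
n=1: pose=(-7,-1,E); sL=6, sR=3/2; mL=-21/4, mR=6; mL+mR=3/4 → advance +1; mR−mL=45/4 → turn +1·90°
n=2: pose=(-6,-1,N); sL=24/17, sR=120/13; mL=708/221, mR=24/17; mL+mR=60/13 → advance +1; mR−mL=-396/221 → turn -1·90°
n=3: pose=(-6,0,E); sL=12, sR=60/29; mL=-318/29, mR=12; mL+mR=30/29 → advance +1; mR−mL=666/29 → turn +1·90°
n=4: pose=(-5,0,N); sL=24/13, sR=24; mL=132/13, mR=24/13; mL+mR=12 → advance +1; mR−mL=-108/13 → turn -1·90°
n=5: pose=(-5,1,E); sL=30, sR=3; mL=-57/2, mR=30; mL+mR=3/2 → advance +1; mR−mL=117/2 → turn +1·90°
n=6: pose=(-4,1,N); sL=120/49, sR=120; mL=2820/49, mR=120/49; mL+mR=60 → advance +1; mR−mL=-2700/49 → turn -1·90°
n=7: pose=(-4,2,E); sL=60, sR=60/13; mL=-750/13, mR=60; mL+mR=30/13 → advance +1; mR−mL=1530/13 → turn +1·90°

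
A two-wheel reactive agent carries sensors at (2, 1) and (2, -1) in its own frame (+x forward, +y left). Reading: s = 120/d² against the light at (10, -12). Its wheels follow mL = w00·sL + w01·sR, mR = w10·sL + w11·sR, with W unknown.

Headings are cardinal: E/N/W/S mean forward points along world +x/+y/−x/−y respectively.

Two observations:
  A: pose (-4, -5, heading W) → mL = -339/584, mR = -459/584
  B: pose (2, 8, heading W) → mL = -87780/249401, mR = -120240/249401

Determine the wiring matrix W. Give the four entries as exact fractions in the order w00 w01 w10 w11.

-1/2 -1 -1 -1

obs A: pose=(-4,-5,W) → sL=30/73, sR=3/8, mL=-339/584, mR=-459/584
obs B: pose=(2,8,W) → sL=120/461, sR=120/541, mL=-87780/249401, mR=-120240/249401
sensor matrix S = [[30/73, 3/8], [120/461, 120/541]]; det S = -117585/18206273
solve [mL_A; mL_B] = S·[w00; w01] and [mR_A; mR_B] = S·[w10; w11]:
  w00 = -1/2, w01 = -1, w10 = -1, w11 = -1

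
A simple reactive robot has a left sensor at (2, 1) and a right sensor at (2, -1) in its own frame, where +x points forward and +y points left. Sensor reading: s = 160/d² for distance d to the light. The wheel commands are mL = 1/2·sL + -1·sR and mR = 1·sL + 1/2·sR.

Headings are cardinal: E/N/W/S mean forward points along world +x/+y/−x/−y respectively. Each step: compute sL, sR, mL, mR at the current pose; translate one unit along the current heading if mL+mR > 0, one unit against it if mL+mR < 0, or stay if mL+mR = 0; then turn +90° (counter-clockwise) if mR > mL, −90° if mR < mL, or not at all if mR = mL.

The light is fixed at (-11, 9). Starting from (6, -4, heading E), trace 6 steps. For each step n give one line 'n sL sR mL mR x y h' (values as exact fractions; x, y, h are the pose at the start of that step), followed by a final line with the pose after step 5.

n=0: pose=(6,-4,E); sL=32/101, sR=160/557; mL=-7248/56257, mR=25904/56257; mL+mR=18656/56257 → advance +1; mR−mL=33152/56257 → turn +1·90°
n=1: pose=(7,-4,N); sL=16/41, sR=80/241; mL=-1352/9881, mR=5496/9881; mL+mR=4144/9881 → advance +1; mR−mL=6848/9881 → turn +1·90°
n=2: pose=(7,-3,W); sL=32/85, sR=160/377; mL=-7568/32045, mR=18864/32045; mL+mR=11296/32045 → advance +1; mR−mL=26432/32045 → turn +1·90°
n=3: pose=(6,-3,S); sL=4/13, sR=40/113; mL=-294/1469, mR=712/1469; mL+mR=418/1469 → advance +1; mR−mL=1006/1469 → turn +1·90°
n=4: pose=(6,-4,E); sL=32/101, sR=160/557; mL=-7248/56257, mR=25904/56257; mL+mR=18656/56257 → advance +1; mR−mL=33152/56257 → turn +1·90°
n=5: pose=(7,-4,N); sL=16/41, sR=80/241; mL=-1352/9881, mR=5496/9881; mL+mR=4144/9881 → advance +1; mR−mL=6848/9881 → turn +1·90°

0 32/101 160/557 -7248/56257 25904/56257 6 -4 E
1 16/41 80/241 -1352/9881 5496/9881 7 -4 N
2 32/85 160/377 -7568/32045 18864/32045 7 -3 W
3 4/13 40/113 -294/1469 712/1469 6 -3 S
4 32/101 160/557 -7248/56257 25904/56257 6 -4 E
5 16/41 80/241 -1352/9881 5496/9881 7 -4 N
final 7 -3 W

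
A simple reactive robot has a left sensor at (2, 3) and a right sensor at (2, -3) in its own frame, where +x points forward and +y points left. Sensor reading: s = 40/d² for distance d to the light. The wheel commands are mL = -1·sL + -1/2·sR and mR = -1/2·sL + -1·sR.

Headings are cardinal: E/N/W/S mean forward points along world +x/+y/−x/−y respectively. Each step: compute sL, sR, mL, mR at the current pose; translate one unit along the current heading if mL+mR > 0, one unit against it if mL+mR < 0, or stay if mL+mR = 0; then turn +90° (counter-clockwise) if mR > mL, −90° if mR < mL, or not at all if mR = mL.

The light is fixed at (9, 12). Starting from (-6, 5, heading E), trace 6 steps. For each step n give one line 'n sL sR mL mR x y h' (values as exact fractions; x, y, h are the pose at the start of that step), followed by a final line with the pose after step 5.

0 8/37 40/269 -2892/9953 -2556/9953 -6 5 E
1 20/193 20/97 -3870/18721 -4830/18721 -7 5 N
2 40/221 40/317 -17100/70057 -15180/70057 -7 4 E
3 10/109 5/29 -1125/6322 -690/3161 -8 4 N
4 40/261 40/369 -740/3567 -220/1189 -8 3 E
5 4/49 20/137 -1038/6713 -1254/6713 -9 3 N
final -9 2 E

n=0: pose=(-6,5,E); sL=8/37, sR=40/269; mL=-2892/9953, mR=-2556/9953; mL+mR=-5448/9953 → advance -1; mR−mL=336/9953 → turn +1·90°
n=1: pose=(-7,5,N); sL=20/193, sR=20/97; mL=-3870/18721, mR=-4830/18721; mL+mR=-8700/18721 → advance -1; mR−mL=-960/18721 → turn -1·90°
n=2: pose=(-7,4,E); sL=40/221, sR=40/317; mL=-17100/70057, mR=-15180/70057; mL+mR=-32280/70057 → advance -1; mR−mL=1920/70057 → turn +1·90°
n=3: pose=(-8,4,N); sL=10/109, sR=5/29; mL=-1125/6322, mR=-690/3161; mL+mR=-2505/6322 → advance -1; mR−mL=-255/6322 → turn -1·90°
n=4: pose=(-8,3,E); sL=40/261, sR=40/369; mL=-740/3567, mR=-220/1189; mL+mR=-1400/3567 → advance -1; mR−mL=80/3567 → turn +1·90°
n=5: pose=(-9,3,N); sL=4/49, sR=20/137; mL=-1038/6713, mR=-1254/6713; mL+mR=-2292/6713 → advance -1; mR−mL=-216/6713 → turn -1·90°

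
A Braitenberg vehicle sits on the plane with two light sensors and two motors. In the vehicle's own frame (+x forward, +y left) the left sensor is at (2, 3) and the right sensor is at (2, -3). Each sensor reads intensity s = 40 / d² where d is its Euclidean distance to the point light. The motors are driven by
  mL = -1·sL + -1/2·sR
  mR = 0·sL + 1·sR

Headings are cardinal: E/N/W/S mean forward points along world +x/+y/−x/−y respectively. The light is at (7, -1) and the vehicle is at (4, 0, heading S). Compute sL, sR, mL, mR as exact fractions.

40 40/37 -1500/37 40/37

left sensor world pos  = (7, -2); dL² = 1
right sensor world pos = (1, -2); dR² = 37
sL = 40/1 = 40
sR = 40/37 = 40/37
mL = -1·sL + -1/2·sR = -1500/37
mR = 0·sL + 1·sR = 40/37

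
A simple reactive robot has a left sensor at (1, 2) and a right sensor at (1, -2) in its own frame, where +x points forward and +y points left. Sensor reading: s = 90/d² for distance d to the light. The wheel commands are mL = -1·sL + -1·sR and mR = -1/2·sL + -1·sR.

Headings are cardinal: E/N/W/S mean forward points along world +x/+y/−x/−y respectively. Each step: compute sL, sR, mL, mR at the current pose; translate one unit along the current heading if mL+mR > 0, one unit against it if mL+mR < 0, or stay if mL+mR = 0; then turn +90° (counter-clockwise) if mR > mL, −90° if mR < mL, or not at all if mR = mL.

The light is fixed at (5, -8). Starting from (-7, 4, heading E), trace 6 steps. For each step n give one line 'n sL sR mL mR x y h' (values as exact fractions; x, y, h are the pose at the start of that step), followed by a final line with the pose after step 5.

0 90/317 90/221 -48420/70057 -38475/70057 -7 4 E
1 45/197 9/29 -3078/5713 -4851/11426 -8 4 N
2 90/277 18/73 -11556/20221 -8271/20221 -8 3 W
3 9/20 45/148 -279/370 -783/1480 -7 3 S
4 90/317 90/221 -48420/70057 -38475/70057 -7 4 E
5 45/197 9/29 -3078/5713 -4851/11426 -8 4 N
final -8 3 W

n=0: pose=(-7,4,E); sL=90/317, sR=90/221; mL=-48420/70057, mR=-38475/70057; mL+mR=-86895/70057 → advance -1; mR−mL=45/317 → turn +1·90°
n=1: pose=(-8,4,N); sL=45/197, sR=9/29; mL=-3078/5713, mR=-4851/11426; mL+mR=-11007/11426 → advance -1; mR−mL=45/394 → turn +1·90°
n=2: pose=(-8,3,W); sL=90/277, sR=18/73; mL=-11556/20221, mR=-8271/20221; mL+mR=-19827/20221 → advance -1; mR−mL=45/277 → turn +1·90°
n=3: pose=(-7,3,S); sL=9/20, sR=45/148; mL=-279/370, mR=-783/1480; mL+mR=-1899/1480 → advance -1; mR−mL=9/40 → turn +1·90°
n=4: pose=(-7,4,E); sL=90/317, sR=90/221; mL=-48420/70057, mR=-38475/70057; mL+mR=-86895/70057 → advance -1; mR−mL=45/317 → turn +1·90°
n=5: pose=(-8,4,N); sL=45/197, sR=9/29; mL=-3078/5713, mR=-4851/11426; mL+mR=-11007/11426 → advance -1; mR−mL=45/394 → turn +1·90°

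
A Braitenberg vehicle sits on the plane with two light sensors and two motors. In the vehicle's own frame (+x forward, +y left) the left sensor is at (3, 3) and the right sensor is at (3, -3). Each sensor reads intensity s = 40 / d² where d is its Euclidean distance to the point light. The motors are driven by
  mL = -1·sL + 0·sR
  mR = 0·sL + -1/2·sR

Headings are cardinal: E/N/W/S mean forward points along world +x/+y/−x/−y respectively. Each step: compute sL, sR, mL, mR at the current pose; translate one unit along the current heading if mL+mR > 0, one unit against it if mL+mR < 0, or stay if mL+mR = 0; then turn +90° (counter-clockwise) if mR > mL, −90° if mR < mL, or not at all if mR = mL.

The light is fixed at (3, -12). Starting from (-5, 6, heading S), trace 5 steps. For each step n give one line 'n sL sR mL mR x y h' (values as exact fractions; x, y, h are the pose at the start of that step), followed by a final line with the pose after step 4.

n=0: pose=(-5,6,S); sL=4/25, sR=20/173; mL=-4/25, mR=-10/173; mL+mR=-942/4325 → advance -1; mR−mL=442/4325 → turn +1·90°
n=1: pose=(-5,7,E); sL=40/509, sR=40/281; mL=-40/509, mR=-20/281; mL+mR=-21420/143029 → advance -1; mR−mL=1060/143029 → turn +1·90°
n=2: pose=(-6,7,N); sL=10/157, sR=1/13; mL=-10/157, mR=-1/26; mL+mR=-417/4082 → advance -1; mR−mL=103/4082 → turn +1·90°
n=3: pose=(-6,6,W); sL=40/369, sR=8/117; mL=-40/369, mR=-4/117; mL+mR=-76/533 → advance -1; mR−mL=356/4797 → turn +1·90°
n=4: pose=(-5,6,S); sL=4/25, sR=20/173; mL=-4/25, mR=-10/173; mL+mR=-942/4325 → advance -1; mR−mL=442/4325 → turn +1·90°

0 4/25 20/173 -4/25 -10/173 -5 6 S
1 40/509 40/281 -40/509 -20/281 -5 7 E
2 10/157 1/13 -10/157 -1/26 -6 7 N
3 40/369 8/117 -40/369 -4/117 -6 6 W
4 4/25 20/173 -4/25 -10/173 -5 6 S
final -5 7 E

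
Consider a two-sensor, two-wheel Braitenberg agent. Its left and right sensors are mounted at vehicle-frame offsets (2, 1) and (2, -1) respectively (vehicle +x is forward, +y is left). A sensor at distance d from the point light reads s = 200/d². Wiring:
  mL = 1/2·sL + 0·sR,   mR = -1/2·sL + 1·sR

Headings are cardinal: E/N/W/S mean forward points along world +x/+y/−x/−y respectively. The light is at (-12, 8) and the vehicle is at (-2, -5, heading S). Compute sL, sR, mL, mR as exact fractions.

left sensor world pos  = (-1, -7); dL² = 346
right sensor world pos = (-3, -7); dR² = 306
sL = 200/346 = 100/173
sR = 200/306 = 100/153
mL = 1/2·sL + 0·sR = 50/173
mR = -1/2·sL + 1·sR = 9650/26469

100/173 100/153 50/173 9650/26469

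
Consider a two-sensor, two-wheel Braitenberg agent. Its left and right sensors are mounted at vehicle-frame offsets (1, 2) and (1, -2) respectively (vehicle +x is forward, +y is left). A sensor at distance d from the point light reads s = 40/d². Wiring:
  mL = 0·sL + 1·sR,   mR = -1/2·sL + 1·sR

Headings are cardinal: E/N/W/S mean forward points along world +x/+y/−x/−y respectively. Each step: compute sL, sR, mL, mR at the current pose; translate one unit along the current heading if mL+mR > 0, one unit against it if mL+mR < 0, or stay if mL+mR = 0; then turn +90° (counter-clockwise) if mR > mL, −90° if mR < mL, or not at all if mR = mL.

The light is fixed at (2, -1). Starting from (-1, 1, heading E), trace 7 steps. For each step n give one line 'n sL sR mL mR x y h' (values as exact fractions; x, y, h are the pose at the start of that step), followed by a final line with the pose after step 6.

0 2 10 10 9 -1 1 E
1 40 40/17 40/17 -300/17 0 1 S
2 4 20/17 20/17 -14/17 0 2 W
3 40/41 40/17 40/17 1300/697 -1 2 N
4 1 5 5 9/2 -1 3 E
5 40/9 8/5 8/5 -28/45 0 3 S
6 4 20/17 20/17 -14/17 0 2 W
final -1 2 N

n=0: pose=(-1,1,E); sL=2, sR=10; mL=10, mR=9; mL+mR=19 → advance +1; mR−mL=-1 → turn -1·90°
n=1: pose=(0,1,S); sL=40, sR=40/17; mL=40/17, mR=-300/17; mL+mR=-260/17 → advance -1; mR−mL=-20 → turn -1·90°
n=2: pose=(0,2,W); sL=4, sR=20/17; mL=20/17, mR=-14/17; mL+mR=6/17 → advance +1; mR−mL=-2 → turn -1·90°
n=3: pose=(-1,2,N); sL=40/41, sR=40/17; mL=40/17, mR=1300/697; mL+mR=2940/697 → advance +1; mR−mL=-20/41 → turn -1·90°
n=4: pose=(-1,3,E); sL=1, sR=5; mL=5, mR=9/2; mL+mR=19/2 → advance +1; mR−mL=-1/2 → turn -1·90°
n=5: pose=(0,3,S); sL=40/9, sR=8/5; mL=8/5, mR=-28/45; mL+mR=44/45 → advance +1; mR−mL=-20/9 → turn -1·90°
n=6: pose=(0,2,W); sL=4, sR=20/17; mL=20/17, mR=-14/17; mL+mR=6/17 → advance +1; mR−mL=-2 → turn -1·90°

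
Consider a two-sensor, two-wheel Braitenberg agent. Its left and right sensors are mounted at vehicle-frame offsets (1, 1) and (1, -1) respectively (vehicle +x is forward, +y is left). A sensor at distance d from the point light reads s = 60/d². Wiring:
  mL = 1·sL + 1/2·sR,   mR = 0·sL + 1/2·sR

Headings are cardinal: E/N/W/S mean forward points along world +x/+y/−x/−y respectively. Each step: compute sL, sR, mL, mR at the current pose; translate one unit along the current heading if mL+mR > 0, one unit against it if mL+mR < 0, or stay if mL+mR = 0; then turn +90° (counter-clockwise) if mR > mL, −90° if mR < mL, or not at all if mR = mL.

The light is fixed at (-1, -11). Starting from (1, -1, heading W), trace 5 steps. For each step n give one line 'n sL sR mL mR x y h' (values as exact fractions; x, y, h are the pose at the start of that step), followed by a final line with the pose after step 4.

n=0: pose=(1,-1,W); sL=30/41, sR=30/61; mL=2445/2501, mR=15/61; mL+mR=3060/2501 → advance +1; mR−mL=-30/41 → turn -1·90°
n=1: pose=(0,-1,N); sL=60/121, sR=12/25; mL=2226/3025, mR=6/25; mL+mR=2952/3025 → advance +1; mR−mL=-60/121 → turn -1·90°
n=2: pose=(0,0,E); sL=15/37, sR=15/26; mL=1335/1924, mR=15/52; mL+mR=945/962 → advance +1; mR−mL=-15/37 → turn -1·90°
n=3: pose=(1,0,S); sL=60/109, sR=60/101; mL=9330/11009, mR=30/101; mL+mR=12600/11009 → advance +1; mR−mL=-60/109 → turn -1·90°
n=4: pose=(1,-1,W); sL=30/41, sR=30/61; mL=2445/2501, mR=15/61; mL+mR=3060/2501 → advance +1; mR−mL=-30/41 → turn -1·90°

0 30/41 30/61 2445/2501 15/61 1 -1 W
1 60/121 12/25 2226/3025 6/25 0 -1 N
2 15/37 15/26 1335/1924 15/52 0 0 E
3 60/109 60/101 9330/11009 30/101 1 0 S
4 30/41 30/61 2445/2501 15/61 1 -1 W
final 0 -1 N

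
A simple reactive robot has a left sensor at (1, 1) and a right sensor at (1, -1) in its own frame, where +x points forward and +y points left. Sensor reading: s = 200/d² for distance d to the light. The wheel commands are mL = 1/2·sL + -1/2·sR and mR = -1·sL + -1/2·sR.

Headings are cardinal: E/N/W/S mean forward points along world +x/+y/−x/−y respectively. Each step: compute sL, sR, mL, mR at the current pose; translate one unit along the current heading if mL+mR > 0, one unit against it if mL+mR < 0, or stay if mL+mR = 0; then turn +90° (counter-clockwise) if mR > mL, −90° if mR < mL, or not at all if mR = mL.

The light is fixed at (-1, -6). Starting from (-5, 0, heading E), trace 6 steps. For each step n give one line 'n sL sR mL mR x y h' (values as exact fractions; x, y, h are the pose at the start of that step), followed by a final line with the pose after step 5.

n=0: pose=(-5,0,E); sL=100/29, sR=100/17; mL=-600/493, mR=-3150/493; mL+mR=-3750/493 → advance -1; mR−mL=-150/29 → turn -1·90°
n=1: pose=(-6,0,S); sL=200/41, sR=200/61; mL=2000/2501, mR=-16300/2501; mL+mR=-14300/2501 → advance -1; mR−mL=-300/41 → turn -1·90°
n=2: pose=(-6,1,W); sL=25/9, sR=2; mL=7/18, mR=-34/9; mL+mR=-61/18 → advance -1; mR−mL=-25/6 → turn -1·90°
n=3: pose=(-5,1,N); sL=200/89, sR=200/73; mL=-1600/6497, mR=-23500/6497; mL+mR=-25100/6497 → advance -1; mR−mL=-300/89 → turn -1·90°
n=4: pose=(-5,0,E); sL=100/29, sR=100/17; mL=-600/493, mR=-3150/493; mL+mR=-3750/493 → advance -1; mR−mL=-150/29 → turn -1·90°
n=5: pose=(-6,0,S); sL=200/41, sR=200/61; mL=2000/2501, mR=-16300/2501; mL+mR=-14300/2501 → advance -1; mR−mL=-300/41 → turn -1·90°

0 100/29 100/17 -600/493 -3150/493 -5 0 E
1 200/41 200/61 2000/2501 -16300/2501 -6 0 S
2 25/9 2 7/18 -34/9 -6 1 W
3 200/89 200/73 -1600/6497 -23500/6497 -5 1 N
4 100/29 100/17 -600/493 -3150/493 -5 0 E
5 200/41 200/61 2000/2501 -16300/2501 -6 0 S
final -6 1 W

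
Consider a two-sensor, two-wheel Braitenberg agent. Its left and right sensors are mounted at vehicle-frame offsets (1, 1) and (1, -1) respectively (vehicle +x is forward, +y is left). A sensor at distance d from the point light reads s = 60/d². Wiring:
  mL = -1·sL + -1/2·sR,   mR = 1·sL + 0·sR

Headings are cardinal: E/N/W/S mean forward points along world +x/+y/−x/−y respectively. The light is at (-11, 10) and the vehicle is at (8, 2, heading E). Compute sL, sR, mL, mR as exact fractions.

60/449 60/481 -42330/215969 60/449

left sensor world pos  = (9, 3); dL² = 449
right sensor world pos = (9, 1); dR² = 481
sL = 60/449 = 60/449
sR = 60/481 = 60/481
mL = -1·sL + -1/2·sR = -42330/215969
mR = 1·sL + 0·sR = 60/449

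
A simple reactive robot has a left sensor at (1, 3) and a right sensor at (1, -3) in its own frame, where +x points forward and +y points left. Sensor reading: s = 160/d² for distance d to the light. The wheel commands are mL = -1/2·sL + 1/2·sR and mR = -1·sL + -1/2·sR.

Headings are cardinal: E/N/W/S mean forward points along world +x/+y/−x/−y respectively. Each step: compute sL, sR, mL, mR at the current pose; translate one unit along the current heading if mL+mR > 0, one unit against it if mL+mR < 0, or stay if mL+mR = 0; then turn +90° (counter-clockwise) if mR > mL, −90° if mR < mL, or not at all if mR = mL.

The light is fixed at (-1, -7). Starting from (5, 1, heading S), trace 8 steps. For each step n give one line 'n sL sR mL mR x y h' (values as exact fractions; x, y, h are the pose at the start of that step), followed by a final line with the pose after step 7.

0 16/13 80/29 288/377 -984/377 5 1 S
1 160/61 160/169 -8640/10309 -31920/10309 5 2 W
2 40/29 4/5 -42/145 -258/145 6 2 N
3 32/37 160/89 1536/3293 -5808/3293 6 1 E
4 16/13 80/29 288/377 -984/377 5 1 S
5 160/61 160/169 -8640/10309 -31920/10309 5 2 W
6 40/29 4/5 -42/145 -258/145 6 2 N
7 32/37 160/89 1536/3293 -5808/3293 6 1 E
final 5 1 S

n=0: pose=(5,1,S); sL=16/13, sR=80/29; mL=288/377, mR=-984/377; mL+mR=-24/13 → advance -1; mR−mL=-1272/377 → turn -1·90°
n=1: pose=(5,2,W); sL=160/61, sR=160/169; mL=-8640/10309, mR=-31920/10309; mL+mR=-240/61 → advance -1; mR−mL=-23280/10309 → turn -1·90°
n=2: pose=(6,2,N); sL=40/29, sR=4/5; mL=-42/145, mR=-258/145; mL+mR=-60/29 → advance -1; mR−mL=-216/145 → turn -1·90°
n=3: pose=(6,1,E); sL=32/37, sR=160/89; mL=1536/3293, mR=-5808/3293; mL+mR=-48/37 → advance -1; mR−mL=-7344/3293 → turn -1·90°
n=4: pose=(5,1,S); sL=16/13, sR=80/29; mL=288/377, mR=-984/377; mL+mR=-24/13 → advance -1; mR−mL=-1272/377 → turn -1·90°
n=5: pose=(5,2,W); sL=160/61, sR=160/169; mL=-8640/10309, mR=-31920/10309; mL+mR=-240/61 → advance -1; mR−mL=-23280/10309 → turn -1·90°
n=6: pose=(6,2,N); sL=40/29, sR=4/5; mL=-42/145, mR=-258/145; mL+mR=-60/29 → advance -1; mR−mL=-216/145 → turn -1·90°
n=7: pose=(6,1,E); sL=32/37, sR=160/89; mL=1536/3293, mR=-5808/3293; mL+mR=-48/37 → advance -1; mR−mL=-7344/3293 → turn -1·90°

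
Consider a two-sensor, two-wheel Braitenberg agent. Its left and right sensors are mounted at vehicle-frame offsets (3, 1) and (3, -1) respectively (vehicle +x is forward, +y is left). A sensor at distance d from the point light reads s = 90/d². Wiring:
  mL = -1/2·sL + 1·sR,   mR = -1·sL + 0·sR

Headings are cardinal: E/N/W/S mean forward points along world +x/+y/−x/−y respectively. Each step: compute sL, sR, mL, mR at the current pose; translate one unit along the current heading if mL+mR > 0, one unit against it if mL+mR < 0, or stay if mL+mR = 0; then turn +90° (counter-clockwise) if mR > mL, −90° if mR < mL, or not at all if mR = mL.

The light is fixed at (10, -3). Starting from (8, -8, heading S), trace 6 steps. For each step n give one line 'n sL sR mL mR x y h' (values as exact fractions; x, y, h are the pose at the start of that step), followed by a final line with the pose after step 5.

n=0: pose=(8,-8,S); sL=18/13, sR=90/73; mL=513/949, mR=-18/13; mL+mR=-801/949 → advance -1; mR−mL=-1827/949 → turn -1·90°
n=1: pose=(8,-7,W); sL=9/5, sR=45/17; mL=297/170, mR=-9/5; mL+mR=-9/170 → advance -1; mR−mL=-603/170 → turn -1·90°
n=2: pose=(9,-7,N); sL=18, sR=90; mL=81, mR=-18; mL+mR=63 → advance +1; mR−mL=-99 → turn -1·90°
n=3: pose=(9,-6,E); sL=45/4, sR=9/2; mL=-9/8, mR=-45/4; mL+mR=-99/8 → advance -1; mR−mL=-81/8 → turn -1·90°
n=4: pose=(8,-6,S); sL=90/37, sR=2; mL=29/37, mR=-90/37; mL+mR=-61/37 → advance -1; mR−mL=-119/37 → turn -1·90°
n=5: pose=(8,-5,W); sL=45/17, sR=45/13; mL=945/442, mR=-45/17; mL+mR=-225/442 → advance -1; mR−mL=-2115/442 → turn -1·90°

0 18/13 90/73 513/949 -18/13 8 -8 S
1 9/5 45/17 297/170 -9/5 8 -7 W
2 18 90 81 -18 9 -7 N
3 45/4 9/2 -9/8 -45/4 9 -6 E
4 90/37 2 29/37 -90/37 8 -6 S
5 45/17 45/13 945/442 -45/17 8 -5 W
final 9 -5 N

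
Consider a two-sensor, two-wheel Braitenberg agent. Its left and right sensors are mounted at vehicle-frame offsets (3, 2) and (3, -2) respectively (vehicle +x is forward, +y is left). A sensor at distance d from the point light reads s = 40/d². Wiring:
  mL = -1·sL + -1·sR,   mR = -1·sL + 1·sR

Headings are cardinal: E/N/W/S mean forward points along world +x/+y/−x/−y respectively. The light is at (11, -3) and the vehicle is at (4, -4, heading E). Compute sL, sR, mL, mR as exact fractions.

left sensor world pos  = (7, -2); dL² = 17
right sensor world pos = (7, -6); dR² = 25
sL = 40/17 = 40/17
sR = 40/25 = 8/5
mL = -1·sL + -1·sR = -336/85
mR = -1·sL + 1·sR = -64/85

40/17 8/5 -336/85 -64/85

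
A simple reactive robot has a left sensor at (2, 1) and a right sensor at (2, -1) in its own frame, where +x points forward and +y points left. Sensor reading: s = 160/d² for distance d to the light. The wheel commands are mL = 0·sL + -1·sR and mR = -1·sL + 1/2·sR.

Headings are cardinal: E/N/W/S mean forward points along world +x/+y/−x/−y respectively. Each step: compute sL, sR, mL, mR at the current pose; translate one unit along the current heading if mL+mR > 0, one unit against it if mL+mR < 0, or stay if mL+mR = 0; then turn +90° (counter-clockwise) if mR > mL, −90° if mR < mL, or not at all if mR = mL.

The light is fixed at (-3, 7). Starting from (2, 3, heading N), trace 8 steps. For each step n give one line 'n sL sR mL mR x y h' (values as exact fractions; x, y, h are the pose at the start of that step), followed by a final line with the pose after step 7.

0 8 4 -4 -6 2 3 N
1 32/13 32/17 -32/17 -336/221 2 2 E
2 80/9 80/17 -80/17 -1000/153 1 2 N
3 160/61 32/17 -32/17 -1744/1037 1 1 E
4 8 5 -5 -11/2 0 1 N
5 160/61 160/89 -160/89 -9360/5429 0 0 E
6 80/13 80/17 -80/17 -840/221 -1 0 N
7 160/81 160/49 -160/49 -1360/3969 -1 -1 W
final 0 -1 S

n=0: pose=(2,3,N); sL=8, sR=4; mL=-4, mR=-6; mL+mR=-10 → advance -1; mR−mL=-2 → turn -1·90°
n=1: pose=(2,2,E); sL=32/13, sR=32/17; mL=-32/17, mR=-336/221; mL+mR=-752/221 → advance -1; mR−mL=80/221 → turn +1·90°
n=2: pose=(1,2,N); sL=80/9, sR=80/17; mL=-80/17, mR=-1000/153; mL+mR=-1720/153 → advance -1; mR−mL=-280/153 → turn -1·90°
n=3: pose=(1,1,E); sL=160/61, sR=32/17; mL=-32/17, mR=-1744/1037; mL+mR=-3696/1037 → advance -1; mR−mL=208/1037 → turn +1·90°
n=4: pose=(0,1,N); sL=8, sR=5; mL=-5, mR=-11/2; mL+mR=-21/2 → advance -1; mR−mL=-1/2 → turn -1·90°
n=5: pose=(0,0,E); sL=160/61, sR=160/89; mL=-160/89, mR=-9360/5429; mL+mR=-19120/5429 → advance -1; mR−mL=400/5429 → turn +1·90°
n=6: pose=(-1,0,N); sL=80/13, sR=80/17; mL=-80/17, mR=-840/221; mL+mR=-1880/221 → advance -1; mR−mL=200/221 → turn +1·90°
n=7: pose=(-1,-1,W); sL=160/81, sR=160/49; mL=-160/49, mR=-1360/3969; mL+mR=-14320/3969 → advance -1; mR−mL=11600/3969 → turn +1·90°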